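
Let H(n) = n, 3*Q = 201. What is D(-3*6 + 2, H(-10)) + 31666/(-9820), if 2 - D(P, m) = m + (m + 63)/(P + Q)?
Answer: 1937207/250410 ≈ 7.7361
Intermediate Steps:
Q = 67 (Q = (1/3)*201 = 67)
D(P, m) = 2 - m - (63 + m)/(67 + P) (D(P, m) = 2 - (m + (m + 63)/(P + 67)) = 2 - (m + (63 + m)/(67 + P)) = 2 + (-m - (63 + m)/(67 + P)) = 2 - m - (63 + m)/(67 + P))
D(-3*6 + 2, H(-10)) + 31666/(-9820) = (71 - 68*(-10) + 2*(-3*6 + 2) - 1*(-3*6 + 2)*(-10))/(67 + (-3*6 + 2)) + 31666/(-9820) = (71 + 680 + 2*(-18 + 2) - 1*(-18 + 2)*(-10))/(67 + (-18 + 2)) + 31666*(-1/9820) = (71 + 680 + 2*(-16) - 1*(-16)*(-10))/(67 - 16) - 15833/4910 = (71 + 680 - 32 - 160)/51 - 15833/4910 = (1/51)*559 - 15833/4910 = 559/51 - 15833/4910 = 1937207/250410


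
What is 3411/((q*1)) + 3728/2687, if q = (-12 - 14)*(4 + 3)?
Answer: -8486861/489034 ≈ -17.354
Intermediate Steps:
q = -182 (q = -26*7 = -182)
3411/((q*1)) + 3728/2687 = 3411/((-182*1)) + 3728/2687 = 3411/(-182) + 3728*(1/2687) = 3411*(-1/182) + 3728/2687 = -3411/182 + 3728/2687 = -8486861/489034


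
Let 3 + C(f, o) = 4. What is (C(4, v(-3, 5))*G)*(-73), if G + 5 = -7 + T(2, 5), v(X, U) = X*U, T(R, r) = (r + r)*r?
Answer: -2774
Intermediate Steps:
T(R, r) = 2*r**2 (T(R, r) = (2*r)*r = 2*r**2)
v(X, U) = U*X
C(f, o) = 1 (C(f, o) = -3 + 4 = 1)
G = 38 (G = -5 + (-7 + 2*5**2) = -5 + (-7 + 2*25) = -5 + (-7 + 50) = -5 + 43 = 38)
(C(4, v(-3, 5))*G)*(-73) = (1*38)*(-73) = 38*(-73) = -2774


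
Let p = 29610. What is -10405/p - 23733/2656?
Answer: -73036981/7864416 ≈ -9.2870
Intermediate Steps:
-10405/p - 23733/2656 = -10405/29610 - 23733/2656 = -10405*1/29610 - 23733*1/2656 = -2081/5922 - 23733/2656 = -73036981/7864416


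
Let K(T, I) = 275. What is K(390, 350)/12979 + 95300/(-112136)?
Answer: -301515325/363853286 ≈ -0.82867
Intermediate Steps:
K(390, 350)/12979 + 95300/(-112136) = 275/12979 + 95300/(-112136) = 275*(1/12979) + 95300*(-1/112136) = 275/12979 - 23825/28034 = -301515325/363853286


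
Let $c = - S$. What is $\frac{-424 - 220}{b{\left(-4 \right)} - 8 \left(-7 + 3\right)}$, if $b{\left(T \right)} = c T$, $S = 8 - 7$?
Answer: $- \frac{161}{9} \approx -17.889$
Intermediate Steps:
$S = 1$
$c = -1$ ($c = \left(-1\right) 1 = -1$)
$b{\left(T \right)} = - T$
$\frac{-424 - 220}{b{\left(-4 \right)} - 8 \left(-7 + 3\right)} = \frac{-424 - 220}{\left(-1\right) \left(-4\right) - 8 \left(-7 + 3\right)} = - \frac{644}{4 - -32} = - \frac{644}{4 + 32} = - \frac{644}{36} = \left(-644\right) \frac{1}{36} = - \frac{161}{9}$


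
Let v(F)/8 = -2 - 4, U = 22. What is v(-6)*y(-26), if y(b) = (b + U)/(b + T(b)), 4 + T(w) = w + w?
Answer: -96/41 ≈ -2.3415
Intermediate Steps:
T(w) = -4 + 2*w (T(w) = -4 + (w + w) = -4 + 2*w)
v(F) = -48 (v(F) = 8*(-2 - 4) = 8*(-6) = -48)
y(b) = (22 + b)/(-4 + 3*b) (y(b) = (b + 22)/(b + (-4 + 2*b)) = (22 + b)/(-4 + 3*b))
v(-6)*y(-26) = -48*(22 - 26)/(-4 + 3*(-26)) = -48*(-4)/(-4 - 78) = -48*(-4)/(-82) = -(-24)*(-4)/41 = -48*2/41 = -96/41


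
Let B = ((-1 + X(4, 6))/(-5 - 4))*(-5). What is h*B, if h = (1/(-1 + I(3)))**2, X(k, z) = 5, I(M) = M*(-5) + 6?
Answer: 1/45 ≈ 0.022222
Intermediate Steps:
I(M) = 6 - 5*M (I(M) = -5*M + 6 = 6 - 5*M)
h = 1/100 (h = (1/(-1 + (6 - 5*3)))**2 = (1/(-1 + (6 - 15)))**2 = (1/(-1 - 9))**2 = (1/(-10))**2 = (-1/10)**2 = 1/100 ≈ 0.010000)
B = 20/9 (B = ((-1 + 5)/(-5 - 4))*(-5) = (4/(-9))*(-5) = (4*(-1/9))*(-5) = -4/9*(-5) = 20/9 ≈ 2.2222)
h*B = (1/100)*(20/9) = 1/45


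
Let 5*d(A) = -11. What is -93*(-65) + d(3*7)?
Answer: 30214/5 ≈ 6042.8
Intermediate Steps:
d(A) = -11/5 (d(A) = (1/5)*(-11) = -11/5)
-93*(-65) + d(3*7) = -93*(-65) - 11/5 = 6045 - 11/5 = 30214/5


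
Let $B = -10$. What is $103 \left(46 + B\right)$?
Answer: $3708$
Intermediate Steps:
$103 \left(46 + B\right) = 103 \left(46 - 10\right) = 103 \cdot 36 = 3708$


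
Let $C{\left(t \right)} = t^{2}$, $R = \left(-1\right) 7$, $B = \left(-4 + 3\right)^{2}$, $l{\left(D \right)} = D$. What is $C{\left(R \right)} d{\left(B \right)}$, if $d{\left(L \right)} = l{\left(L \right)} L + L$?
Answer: $98$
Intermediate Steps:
$B = 1$ ($B = \left(-1\right)^{2} = 1$)
$d{\left(L \right)} = L + L^{2}$ ($d{\left(L \right)} = L L + L = L^{2} + L = L + L^{2}$)
$R = -7$
$C{\left(R \right)} d{\left(B \right)} = \left(-7\right)^{2} \cdot 1 \left(1 + 1\right) = 49 \cdot 1 \cdot 2 = 49 \cdot 2 = 98$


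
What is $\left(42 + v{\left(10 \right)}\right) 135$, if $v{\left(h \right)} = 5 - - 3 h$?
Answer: $10395$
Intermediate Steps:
$v{\left(h \right)} = 5 + 3 h$
$\left(42 + v{\left(10 \right)}\right) 135 = \left(42 + \left(5 + 3 \cdot 10\right)\right) 135 = \left(42 + \left(5 + 30\right)\right) 135 = \left(42 + 35\right) 135 = 77 \cdot 135 = 10395$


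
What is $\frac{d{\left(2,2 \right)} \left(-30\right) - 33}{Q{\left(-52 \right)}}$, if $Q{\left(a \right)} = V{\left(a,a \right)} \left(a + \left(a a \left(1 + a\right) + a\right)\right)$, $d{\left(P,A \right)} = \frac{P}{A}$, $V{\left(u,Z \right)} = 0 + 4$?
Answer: $\frac{63}{552032} \approx 0.00011412$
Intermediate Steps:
$V{\left(u,Z \right)} = 4$
$Q{\left(a \right)} = 8 a + 4 a^{2} \left(1 + a\right)$ ($Q{\left(a \right)} = 4 \left(a + \left(a a \left(1 + a\right) + a\right)\right) = 4 \left(a + \left(a^{2} \left(1 + a\right) + a\right)\right) = 4 \left(a + \left(a + a^{2} \left(1 + a\right)\right)\right) = 4 \left(2 a + a^{2} \left(1 + a\right)\right) = 8 a + 4 a^{2} \left(1 + a\right)$)
$\frac{d{\left(2,2 \right)} \left(-30\right) - 33}{Q{\left(-52 \right)}} = \frac{\frac{2}{2} \left(-30\right) - 33}{4 \left(-52\right) \left(2 - 52 + \left(-52\right)^{2}\right)} = \frac{2 \cdot \frac{1}{2} \left(-30\right) - 33}{4 \left(-52\right) \left(2 - 52 + 2704\right)} = \frac{1 \left(-30\right) - 33}{4 \left(-52\right) 2654} = \frac{-30 - 33}{-552032} = \left(-63\right) \left(- \frac{1}{552032}\right) = \frac{63}{552032}$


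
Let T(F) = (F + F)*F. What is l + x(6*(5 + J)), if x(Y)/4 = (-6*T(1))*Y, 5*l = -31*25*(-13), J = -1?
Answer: 863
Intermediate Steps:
T(F) = 2*F**2 (T(F) = (2*F)*F = 2*F**2)
l = 2015 (l = (-31*25*(-13))/5 = (-775*(-13))/5 = (1/5)*10075 = 2015)
x(Y) = -48*Y (x(Y) = 4*((-12*1**2)*Y) = 4*((-12)*Y) = 4*((-6*2)*Y) = 4*(-12*Y) = -48*Y)
l + x(6*(5 + J)) = 2015 - 288*(5 - 1) = 2015 - 288*4 = 2015 - 48*24 = 2015 - 1152 = 863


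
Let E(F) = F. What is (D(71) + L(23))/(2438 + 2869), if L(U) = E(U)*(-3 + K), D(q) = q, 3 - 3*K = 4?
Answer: -17/15921 ≈ -0.0010678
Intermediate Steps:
K = -⅓ (K = 1 - ⅓*4 = 1 - 4/3 = -⅓ ≈ -0.33333)
L(U) = -10*U/3 (L(U) = U*(-3 - ⅓) = U*(-10/3) = -10*U/3)
(D(71) + L(23))/(2438 + 2869) = (71 - 10/3*23)/(2438 + 2869) = (71 - 230/3)/5307 = -17/3*1/5307 = -17/15921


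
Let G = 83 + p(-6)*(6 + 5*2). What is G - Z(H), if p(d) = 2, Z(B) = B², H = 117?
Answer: -13574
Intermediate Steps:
G = 115 (G = 83 + 2*(6 + 5*2) = 83 + 2*(6 + 10) = 83 + 2*16 = 83 + 32 = 115)
G - Z(H) = 115 - 1*117² = 115 - 1*13689 = 115 - 13689 = -13574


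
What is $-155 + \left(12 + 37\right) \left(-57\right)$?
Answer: $-2948$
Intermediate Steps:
$-155 + \left(12 + 37\right) \left(-57\right) = -155 + 49 \left(-57\right) = -155 - 2793 = -2948$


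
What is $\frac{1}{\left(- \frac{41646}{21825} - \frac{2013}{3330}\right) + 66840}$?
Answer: $\frac{179450}{11993987099} \approx 1.4962 \cdot 10^{-5}$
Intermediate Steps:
$\frac{1}{\left(- \frac{41646}{21825} - \frac{2013}{3330}\right) + 66840} = \frac{1}{\left(\left(-41646\right) \frac{1}{21825} - \frac{671}{1110}\right) + 66840} = \frac{1}{\left(- \frac{13882}{7275} - \frac{671}{1110}\right) + 66840} = \frac{1}{- \frac{450901}{179450} + 66840} = \frac{1}{\frac{11993987099}{179450}} = \frac{179450}{11993987099}$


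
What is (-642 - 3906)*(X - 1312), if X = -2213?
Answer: 16031700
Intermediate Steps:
(-642 - 3906)*(X - 1312) = (-642 - 3906)*(-2213 - 1312) = -4548*(-3525) = 16031700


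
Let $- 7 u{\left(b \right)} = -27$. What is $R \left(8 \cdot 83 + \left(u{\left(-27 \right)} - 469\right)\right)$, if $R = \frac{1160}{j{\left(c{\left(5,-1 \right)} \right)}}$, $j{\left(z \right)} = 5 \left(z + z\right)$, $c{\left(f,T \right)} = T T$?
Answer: $\frac{161472}{7} \approx 23067.0$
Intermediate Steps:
$c{\left(f,T \right)} = T^{2}$
$u{\left(b \right)} = \frac{27}{7}$ ($u{\left(b \right)} = \left(- \frac{1}{7}\right) \left(-27\right) = \frac{27}{7}$)
$j{\left(z \right)} = 10 z$ ($j{\left(z \right)} = 5 \cdot 2 z = 10 z$)
$R = 116$ ($R = \frac{1160}{10 \left(-1\right)^{2}} = \frac{1160}{10 \cdot 1} = \frac{1160}{10} = 1160 \cdot \frac{1}{10} = 116$)
$R \left(8 \cdot 83 + \left(u{\left(-27 \right)} - 469\right)\right) = 116 \left(8 \cdot 83 + \left(\frac{27}{7} - 469\right)\right) = 116 \left(664 + \left(\frac{27}{7} - 469\right)\right) = 116 \left(664 - \frac{3256}{7}\right) = 116 \cdot \frac{1392}{7} = \frac{161472}{7}$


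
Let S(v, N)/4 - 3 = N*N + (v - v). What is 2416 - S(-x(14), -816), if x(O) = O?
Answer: -2661020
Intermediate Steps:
S(v, N) = 12 + 4*N² (S(v, N) = 12 + 4*(N*N + (v - v)) = 12 + 4*(N² + 0) = 12 + 4*N²)
2416 - S(-x(14), -816) = 2416 - (12 + 4*(-816)²) = 2416 - (12 + 4*665856) = 2416 - (12 + 2663424) = 2416 - 1*2663436 = 2416 - 2663436 = -2661020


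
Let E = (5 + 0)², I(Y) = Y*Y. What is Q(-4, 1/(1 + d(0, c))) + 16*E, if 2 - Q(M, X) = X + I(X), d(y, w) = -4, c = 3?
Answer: 3620/9 ≈ 402.22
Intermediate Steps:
I(Y) = Y²
E = 25 (E = 5² = 25)
Q(M, X) = 2 - X - X² (Q(M, X) = 2 - (X + X²) = 2 + (-X - X²) = 2 - X - X²)
Q(-4, 1/(1 + d(0, c))) + 16*E = (2 - 1/(1 - 4) - (1/(1 - 4))²) + 16*25 = (2 - 1/(-3) - (1/(-3))²) + 400 = (2 - 1*(-⅓) - (-⅓)²) + 400 = (2 + ⅓ - 1*⅑) + 400 = (2 + ⅓ - ⅑) + 400 = 20/9 + 400 = 3620/9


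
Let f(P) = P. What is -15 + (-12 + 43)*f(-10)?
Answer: -325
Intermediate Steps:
-15 + (-12 + 43)*f(-10) = -15 + (-12 + 43)*(-10) = -15 + 31*(-10) = -15 - 310 = -325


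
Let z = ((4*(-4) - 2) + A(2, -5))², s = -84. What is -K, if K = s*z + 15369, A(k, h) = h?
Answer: 29067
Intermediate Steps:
z = 529 (z = ((4*(-4) - 2) - 5)² = ((-16 - 2) - 5)² = (-18 - 5)² = (-23)² = 529)
K = -29067 (K = -84*529 + 15369 = -44436 + 15369 = -29067)
-K = -1*(-29067) = 29067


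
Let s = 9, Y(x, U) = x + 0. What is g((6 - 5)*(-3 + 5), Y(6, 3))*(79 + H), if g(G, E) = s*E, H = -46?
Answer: 1782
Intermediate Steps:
Y(x, U) = x
g(G, E) = 9*E
g((6 - 5)*(-3 + 5), Y(6, 3))*(79 + H) = (9*6)*(79 - 46) = 54*33 = 1782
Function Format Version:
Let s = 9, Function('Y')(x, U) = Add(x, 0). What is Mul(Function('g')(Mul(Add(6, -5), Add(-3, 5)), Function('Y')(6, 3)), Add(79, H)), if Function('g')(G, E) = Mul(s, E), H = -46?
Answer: 1782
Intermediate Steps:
Function('Y')(x, U) = x
Function('g')(G, E) = Mul(9, E)
Mul(Function('g')(Mul(Add(6, -5), Add(-3, 5)), Function('Y')(6, 3)), Add(79, H)) = Mul(Mul(9, 6), Add(79, -46)) = Mul(54, 33) = 1782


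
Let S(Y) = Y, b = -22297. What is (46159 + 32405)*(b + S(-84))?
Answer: -1758340884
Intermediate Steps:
(46159 + 32405)*(b + S(-84)) = (46159 + 32405)*(-22297 - 84) = 78564*(-22381) = -1758340884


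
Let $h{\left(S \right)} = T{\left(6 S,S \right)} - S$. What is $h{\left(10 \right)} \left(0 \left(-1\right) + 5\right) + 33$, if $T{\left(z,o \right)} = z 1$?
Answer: $283$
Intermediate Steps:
$T{\left(z,o \right)} = z$
$h{\left(S \right)} = 5 S$ ($h{\left(S \right)} = 6 S - S = 5 S$)
$h{\left(10 \right)} \left(0 \left(-1\right) + 5\right) + 33 = 5 \cdot 10 \left(0 \left(-1\right) + 5\right) + 33 = 50 \left(0 + 5\right) + 33 = 50 \cdot 5 + 33 = 250 + 33 = 283$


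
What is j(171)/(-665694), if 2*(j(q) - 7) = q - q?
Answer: -7/665694 ≈ -1.0515e-5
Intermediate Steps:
j(q) = 7 (j(q) = 7 + (q - q)/2 = 7 + (½)*0 = 7 + 0 = 7)
j(171)/(-665694) = 7/(-665694) = 7*(-1/665694) = -7/665694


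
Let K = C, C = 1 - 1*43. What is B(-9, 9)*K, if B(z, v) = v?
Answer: -378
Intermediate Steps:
C = -42 (C = 1 - 43 = -42)
K = -42
B(-9, 9)*K = 9*(-42) = -378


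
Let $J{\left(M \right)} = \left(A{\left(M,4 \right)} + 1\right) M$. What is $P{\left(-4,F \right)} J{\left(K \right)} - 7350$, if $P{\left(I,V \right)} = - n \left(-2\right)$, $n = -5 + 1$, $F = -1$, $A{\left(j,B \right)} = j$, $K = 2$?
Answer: $-7398$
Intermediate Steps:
$n = -4$
$P{\left(I,V \right)} = -8$ ($P{\left(I,V \right)} = \left(-1\right) \left(-4\right) \left(-2\right) = 4 \left(-2\right) = -8$)
$J{\left(M \right)} = M \left(1 + M\right)$ ($J{\left(M \right)} = \left(M + 1\right) M = \left(1 + M\right) M = M \left(1 + M\right)$)
$P{\left(-4,F \right)} J{\left(K \right)} - 7350 = - 8 \cdot 2 \left(1 + 2\right) - 7350 = - 8 \cdot 2 \cdot 3 - 7350 = \left(-8\right) 6 - 7350 = -48 - 7350 = -7398$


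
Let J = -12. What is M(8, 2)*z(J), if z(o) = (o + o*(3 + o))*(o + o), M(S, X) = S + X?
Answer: -23040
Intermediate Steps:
z(o) = 2*o*(o + o*(3 + o)) (z(o) = (o + o*(3 + o))*(2*o) = 2*o*(o + o*(3 + o)))
M(8, 2)*z(J) = (8 + 2)*(2*(-12)²*(4 - 12)) = 10*(2*144*(-8)) = 10*(-2304) = -23040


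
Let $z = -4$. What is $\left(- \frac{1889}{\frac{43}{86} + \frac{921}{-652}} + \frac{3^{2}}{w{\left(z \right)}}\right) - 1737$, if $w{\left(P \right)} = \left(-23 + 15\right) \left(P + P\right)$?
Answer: $\frac{12684587}{38080} \approx 333.1$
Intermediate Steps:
$w{\left(P \right)} = - 16 P$ ($w{\left(P \right)} = - 8 \cdot 2 P = - 16 P$)
$\left(- \frac{1889}{\frac{43}{86} + \frac{921}{-652}} + \frac{3^{2}}{w{\left(z \right)}}\right) - 1737 = \left(- \frac{1889}{\frac{43}{86} + \frac{921}{-652}} + \frac{3^{2}}{\left(-16\right) \left(-4\right)}\right) - 1737 = \left(- \frac{1889}{43 \cdot \frac{1}{86} + 921 \left(- \frac{1}{652}\right)} + \frac{9}{64}\right) - 1737 = \left(- \frac{1889}{\frac{1}{2} - \frac{921}{652}} + 9 \cdot \frac{1}{64}\right) - 1737 = \left(- \frac{1889}{- \frac{595}{652}} + \frac{9}{64}\right) - 1737 = \left(\left(-1889\right) \left(- \frac{652}{595}\right) + \frac{9}{64}\right) - 1737 = \left(\frac{1231628}{595} + \frac{9}{64}\right) - 1737 = \frac{78829547}{38080} - 1737 = \frac{12684587}{38080}$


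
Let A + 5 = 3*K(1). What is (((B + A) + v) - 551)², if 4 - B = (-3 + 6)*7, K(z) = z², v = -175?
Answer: 555025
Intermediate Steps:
A = -2 (A = -5 + 3*1² = -5 + 3*1 = -5 + 3 = -2)
B = -17 (B = 4 - (-3 + 6)*7 = 4 - 3*7 = 4 - 1*21 = 4 - 21 = -17)
(((B + A) + v) - 551)² = (((-17 - 2) - 175) - 551)² = ((-19 - 175) - 551)² = (-194 - 551)² = (-745)² = 555025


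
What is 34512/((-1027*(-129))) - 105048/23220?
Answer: -2824226/662415 ≈ -4.2635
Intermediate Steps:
34512/((-1027*(-129))) - 105048/23220 = 34512/132483 - 105048*1/23220 = 34512*(1/132483) - 2918/645 = 11504/44161 - 2918/645 = -2824226/662415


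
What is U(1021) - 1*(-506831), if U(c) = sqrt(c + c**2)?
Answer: 506831 + sqrt(1043462) ≈ 5.0785e+5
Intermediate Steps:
U(1021) - 1*(-506831) = sqrt(1021*(1 + 1021)) - 1*(-506831) = sqrt(1021*1022) + 506831 = sqrt(1043462) + 506831 = 506831 + sqrt(1043462)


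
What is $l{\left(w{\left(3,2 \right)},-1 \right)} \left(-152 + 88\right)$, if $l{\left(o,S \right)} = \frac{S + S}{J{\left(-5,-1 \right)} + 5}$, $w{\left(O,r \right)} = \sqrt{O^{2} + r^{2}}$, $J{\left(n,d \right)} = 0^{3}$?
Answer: $\frac{128}{5} \approx 25.6$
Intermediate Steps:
$J{\left(n,d \right)} = 0$
$l{\left(o,S \right)} = \frac{2 S}{5}$ ($l{\left(o,S \right)} = \frac{S + S}{0 + 5} = \frac{2 S}{5}$)
$l{\left(w{\left(3,2 \right)},-1 \right)} \left(-152 + 88\right) = \frac{2}{5} \left(-1\right) \left(-152 + 88\right) = \left(- \frac{2}{5}\right) \left(-64\right) = \frac{128}{5}$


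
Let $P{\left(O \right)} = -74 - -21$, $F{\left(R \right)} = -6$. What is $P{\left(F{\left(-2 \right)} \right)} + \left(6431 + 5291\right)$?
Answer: $11669$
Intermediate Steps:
$P{\left(O \right)} = -53$ ($P{\left(O \right)} = -74 + 21 = -53$)
$P{\left(F{\left(-2 \right)} \right)} + \left(6431 + 5291\right) = -53 + \left(6431 + 5291\right) = -53 + 11722 = 11669$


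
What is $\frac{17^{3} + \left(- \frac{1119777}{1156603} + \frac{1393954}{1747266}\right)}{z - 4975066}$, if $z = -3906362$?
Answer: $- \frac{4964151745307477}{8974208270118662172} \approx -0.00055316$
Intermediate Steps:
$\frac{17^{3} + \left(- \frac{1119777}{1156603} + \frac{1393954}{1747266}\right)}{z - 4975066} = \frac{17^{3} + \left(- \frac{1119777}{1156603} + \frac{1393954}{1747266}\right)}{-3906362 - 4975066} = \frac{4913 + \left(\left(-1119777\right) \frac{1}{1156603} + 1393954 \cdot \frac{1}{1747266}\right)}{-8881428} = \left(4913 + \left(- \frac{1119777}{1156603} + \frac{696977}{873633}\right)\right) \left(- \frac{1}{8881428}\right) = \left(4913 - \frac{172148450710}{1010446548699}\right) \left(- \frac{1}{8881428}\right) = \frac{4964151745307477}{1010446548699} \left(- \frac{1}{8881428}\right) = - \frac{4964151745307477}{8974208270118662172}$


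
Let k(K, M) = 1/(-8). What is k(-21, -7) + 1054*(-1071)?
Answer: -9030673/8 ≈ -1.1288e+6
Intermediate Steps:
k(K, M) = -1/8
k(-21, -7) + 1054*(-1071) = -1/8 + 1054*(-1071) = -1/8 - 1128834 = -9030673/8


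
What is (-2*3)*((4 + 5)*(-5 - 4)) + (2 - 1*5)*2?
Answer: 480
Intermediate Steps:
(-2*3)*((4 + 5)*(-5 - 4)) + (2 - 1*5)*2 = -54*(-9) + (2 - 5)*2 = -6*(-81) - 3*2 = 486 - 6 = 480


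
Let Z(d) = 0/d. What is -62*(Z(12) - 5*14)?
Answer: 4340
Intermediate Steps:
Z(d) = 0
-62*(Z(12) - 5*14) = -62*(0 - 5*14) = -62*(0 - 70) = -62*(-70) = 4340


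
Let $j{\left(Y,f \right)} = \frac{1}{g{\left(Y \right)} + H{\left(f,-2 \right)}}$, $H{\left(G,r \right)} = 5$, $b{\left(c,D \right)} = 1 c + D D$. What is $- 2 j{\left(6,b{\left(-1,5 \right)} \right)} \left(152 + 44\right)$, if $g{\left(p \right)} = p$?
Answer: $- \frac{392}{11} \approx -35.636$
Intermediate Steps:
$b{\left(c,D \right)} = c + D^{2}$
$j{\left(Y,f \right)} = \frac{1}{5 + Y}$ ($j{\left(Y,f \right)} = \frac{1}{Y + 5} = \frac{1}{5 + Y}$)
$- 2 j{\left(6,b{\left(-1,5 \right)} \right)} \left(152 + 44\right) = - \frac{2}{5 + 6} \left(152 + 44\right) = - \frac{2}{11} \cdot 196 = \left(-2\right) \frac{1}{11} \cdot 196 = \left(- \frac{2}{11}\right) 196 = - \frac{392}{11}$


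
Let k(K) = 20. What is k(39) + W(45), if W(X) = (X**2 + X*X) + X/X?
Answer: 4071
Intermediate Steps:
W(X) = 1 + 2*X**2 (W(X) = (X**2 + X**2) + 1 = 2*X**2 + 1 = 1 + 2*X**2)
k(39) + W(45) = 20 + (1 + 2*45**2) = 20 + (1 + 2*2025) = 20 + (1 + 4050) = 20 + 4051 = 4071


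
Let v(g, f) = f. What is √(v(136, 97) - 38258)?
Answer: I*√38161 ≈ 195.35*I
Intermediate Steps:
√(v(136, 97) - 38258) = √(97 - 38258) = √(-38161) = I*√38161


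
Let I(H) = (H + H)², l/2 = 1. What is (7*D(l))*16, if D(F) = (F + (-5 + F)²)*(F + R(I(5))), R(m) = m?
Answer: 125664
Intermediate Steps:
l = 2 (l = 2*1 = 2)
I(H) = 4*H² (I(H) = (2*H)² = 4*H²)
D(F) = (100 + F)*(F + (-5 + F)²) (D(F) = (F + (-5 + F)²)*(F + 4*5²) = (F + (-5 + F)²)*(F + 4*25) = (F + (-5 + F)²)*(F + 100) = (F + (-5 + F)²)*(100 + F) = (100 + F)*(F + (-5 + F)²))
(7*D(l))*16 = (7*(2500 + 2³ - 875*2 + 91*2²))*16 = (7*(2500 + 8 - 1750 + 91*4))*16 = (7*(2500 + 8 - 1750 + 364))*16 = (7*1122)*16 = 7854*16 = 125664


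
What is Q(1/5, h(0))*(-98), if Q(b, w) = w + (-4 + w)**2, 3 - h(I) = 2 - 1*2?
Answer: -392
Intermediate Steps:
h(I) = 3 (h(I) = 3 - (2 - 1*2) = 3 - (2 - 2) = 3 - 1*0 = 3 + 0 = 3)
Q(1/5, h(0))*(-98) = (3 + (-4 + 3)**2)*(-98) = (3 + (-1)**2)*(-98) = (3 + 1)*(-98) = 4*(-98) = -392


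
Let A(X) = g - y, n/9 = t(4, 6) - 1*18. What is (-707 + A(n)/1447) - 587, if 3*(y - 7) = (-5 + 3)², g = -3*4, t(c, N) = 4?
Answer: -5617315/4341 ≈ -1294.0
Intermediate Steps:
n = -126 (n = 9*(4 - 1*18) = 9*(4 - 18) = 9*(-14) = -126)
g = -12
y = 25/3 (y = 7 + (-5 + 3)²/3 = 7 + (⅓)*(-2)² = 7 + (⅓)*4 = 7 + 4/3 = 25/3 ≈ 8.3333)
A(X) = -61/3 (A(X) = -12 - 1*25/3 = -12 - 25/3 = -61/3)
(-707 + A(n)/1447) - 587 = (-707 - 61/3/1447) - 587 = (-707 - 61/3*1/1447) - 587 = (-707 - 61/4341) - 587 = -3069148/4341 - 587 = -5617315/4341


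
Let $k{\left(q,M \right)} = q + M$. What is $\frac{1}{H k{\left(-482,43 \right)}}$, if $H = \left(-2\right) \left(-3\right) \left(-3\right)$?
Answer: $\frac{1}{7902} \approx 0.00012655$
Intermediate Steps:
$k{\left(q,M \right)} = M + q$
$H = -18$ ($H = 6 \left(-3\right) = -18$)
$\frac{1}{H k{\left(-482,43 \right)}} = \frac{1}{\left(-18\right) \left(43 - 482\right)} = \frac{1}{\left(-18\right) \left(-439\right)} = \frac{1}{7902}$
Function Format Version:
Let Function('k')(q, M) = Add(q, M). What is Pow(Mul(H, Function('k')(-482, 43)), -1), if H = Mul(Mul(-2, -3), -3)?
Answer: Rational(1, 7902) ≈ 0.00012655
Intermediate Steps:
Function('k')(q, M) = Add(M, q)
H = -18 (H = Mul(6, -3) = -18)
Pow(Mul(H, Function('k')(-482, 43)), -1) = Pow(Mul(-18, Add(43, -482)), -1) = Pow(Mul(-18, -439), -1) = Pow(7902, -1) = Rational(1, 7902)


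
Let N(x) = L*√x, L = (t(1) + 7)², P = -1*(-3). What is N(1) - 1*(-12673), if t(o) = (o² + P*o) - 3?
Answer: 12737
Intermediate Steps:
P = 3
t(o) = -3 + o² + 3*o (t(o) = (o² + 3*o) - 3 = -3 + o² + 3*o)
L = 64 (L = ((-3 + 1² + 3*1) + 7)² = ((-3 + 1 + 3) + 7)² = (1 + 7)² = 8² = 64)
N(x) = 64*√x
N(1) - 1*(-12673) = 64*√1 - 1*(-12673) = 64*1 + 12673 = 64 + 12673 = 12737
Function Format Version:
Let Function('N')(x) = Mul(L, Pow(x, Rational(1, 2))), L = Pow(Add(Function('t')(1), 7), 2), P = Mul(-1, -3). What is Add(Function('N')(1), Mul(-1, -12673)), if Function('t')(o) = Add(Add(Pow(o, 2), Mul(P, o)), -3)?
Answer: 12737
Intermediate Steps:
P = 3
Function('t')(o) = Add(-3, Pow(o, 2), Mul(3, o)) (Function('t')(o) = Add(Add(Pow(o, 2), Mul(3, o)), -3) = Add(-3, Pow(o, 2), Mul(3, o)))
L = 64 (L = Pow(Add(Add(-3, Pow(1, 2), Mul(3, 1)), 7), 2) = Pow(Add(Add(-3, 1, 3), 7), 2) = Pow(Add(1, 7), 2) = Pow(8, 2) = 64)
Function('N')(x) = Mul(64, Pow(x, Rational(1, 2)))
Add(Function('N')(1), Mul(-1, -12673)) = Add(Mul(64, Pow(1, Rational(1, 2))), Mul(-1, -12673)) = Add(Mul(64, 1), 12673) = Add(64, 12673) = 12737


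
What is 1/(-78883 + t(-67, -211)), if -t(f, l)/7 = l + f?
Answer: -1/76937 ≈ -1.2998e-5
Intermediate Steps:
t(f, l) = -7*f - 7*l (t(f, l) = -7*(l + f) = -7*(f + l) = -7*f - 7*l)
1/(-78883 + t(-67, -211)) = 1/(-78883 + (-7*(-67) - 7*(-211))) = 1/(-78883 + (469 + 1477)) = 1/(-78883 + 1946) = 1/(-76937) = -1/76937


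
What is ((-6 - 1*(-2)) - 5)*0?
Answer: 0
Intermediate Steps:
((-6 - 1*(-2)) - 5)*0 = ((-6 + 2) - 5)*0 = (-4 - 5)*0 = -9*0 = 0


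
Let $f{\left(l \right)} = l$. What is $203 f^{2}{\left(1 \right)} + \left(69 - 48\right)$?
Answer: $224$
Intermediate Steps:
$203 f^{2}{\left(1 \right)} + \left(69 - 48\right) = 203 \cdot 1^{2} + \left(69 - 48\right) = 203 \cdot 1 + \left(69 - 48\right) = 203 + 21 = 224$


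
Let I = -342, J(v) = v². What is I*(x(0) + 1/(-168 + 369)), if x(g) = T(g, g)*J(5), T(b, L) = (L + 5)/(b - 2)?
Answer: 1432011/67 ≈ 21373.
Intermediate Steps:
T(b, L) = (5 + L)/(-2 + b)
x(g) = 25*(5 + g)/(-2 + g) (x(g) = ((5 + g)/(-2 + g))*5² = ((5 + g)/(-2 + g))*25 = 25*(5 + g)/(-2 + g))
I*(x(0) + 1/(-168 + 369)) = -342*(25*(5 + 0)/(-2 + 0) + 1/(-168 + 369)) = -342*(25*5/(-2) + 1/201) = -342*(25*(-½)*5 + 1/201) = -342*(-125/2 + 1/201) = -342*(-25123/402) = 1432011/67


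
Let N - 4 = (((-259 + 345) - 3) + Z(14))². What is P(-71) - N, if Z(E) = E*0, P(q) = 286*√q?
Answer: -6893 + 286*I*√71 ≈ -6893.0 + 2409.9*I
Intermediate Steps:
Z(E) = 0
N = 6893 (N = 4 + (((-259 + 345) - 3) + 0)² = 4 + ((86 - 3) + 0)² = 4 + (83 + 0)² = 4 + 83² = 4 + 6889 = 6893)
P(-71) - N = 286*√(-71) - 1*6893 = 286*(I*√71) - 6893 = 286*I*√71 - 6893 = -6893 + 286*I*√71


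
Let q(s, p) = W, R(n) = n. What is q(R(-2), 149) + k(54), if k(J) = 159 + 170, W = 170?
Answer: 499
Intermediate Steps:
q(s, p) = 170
k(J) = 329
q(R(-2), 149) + k(54) = 170 + 329 = 499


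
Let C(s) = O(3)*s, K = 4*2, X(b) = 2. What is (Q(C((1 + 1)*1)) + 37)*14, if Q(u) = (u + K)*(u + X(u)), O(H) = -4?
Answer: 518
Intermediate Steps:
K = 8
C(s) = -4*s
Q(u) = (2 + u)*(8 + u) (Q(u) = (u + 8)*(u + 2) = (8 + u)*(2 + u) = (2 + u)*(8 + u))
(Q(C((1 + 1)*1)) + 37)*14 = ((16 + (-4*(1 + 1))**2 + 10*(-4*(1 + 1))) + 37)*14 = ((16 + (-8)**2 + 10*(-8)) + 37)*14 = ((16 + 64 - 80) + 37)*14 = (0 + 37)*14 = 37*14 = 518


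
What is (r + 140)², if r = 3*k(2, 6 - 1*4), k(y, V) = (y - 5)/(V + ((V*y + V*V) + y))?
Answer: 310249/16 ≈ 19391.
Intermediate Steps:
k(y, V) = (-5 + y)/(V + y + V² + V*y) (k(y, V) = (-5 + y)/(V + ((V*y + V²) + y)) = (-5 + y)/(V + ((V² + V*y) + y)) = (-5 + y)/(V + (y + V² + V*y)) = (-5 + y)/(V + y + V² + V*y))
r = -¾ (r = 3*((-5 + 2)/((6 - 1*4) + 2 + (6 - 1*4)² + (6 - 1*4)*2)) = 3*(-3/((6 - 4) + 2 + (6 - 4)² + (6 - 4)*2)) = 3*(-3/(2 + 2 + 2² + 2*2)) = 3*(-3/(2 + 2 + 4 + 4)) = 3*(-3/12) = 3*((1/12)*(-3)) = 3*(-¼) = -¾ ≈ -0.75000)
(r + 140)² = (-¾ + 140)² = (557/4)² = 310249/16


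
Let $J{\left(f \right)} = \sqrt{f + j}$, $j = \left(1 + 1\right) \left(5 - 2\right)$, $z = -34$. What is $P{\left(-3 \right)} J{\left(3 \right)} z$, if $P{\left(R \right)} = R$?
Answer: $306$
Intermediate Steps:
$j = 6$ ($j = 2 \cdot 3 = 6$)
$J{\left(f \right)} = \sqrt{6 + f}$ ($J{\left(f \right)} = \sqrt{f + 6} = \sqrt{6 + f}$)
$P{\left(-3 \right)} J{\left(3 \right)} z = - 3 \sqrt{6 + 3} \left(-34\right) = - 3 \sqrt{9} \left(-34\right) = \left(-3\right) 3 \left(-34\right) = \left(-9\right) \left(-34\right) = 306$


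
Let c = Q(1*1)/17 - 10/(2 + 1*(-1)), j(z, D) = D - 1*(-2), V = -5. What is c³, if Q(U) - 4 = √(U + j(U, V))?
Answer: -4573300/4913 + 82666*I*√2/4913 ≈ -930.86 + 23.796*I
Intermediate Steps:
j(z, D) = 2 + D (j(z, D) = D + 2 = 2 + D)
Q(U) = 4 + √(-3 + U) (Q(U) = 4 + √(U + (2 - 5)) = 4 + √(U - 3) = 4 + √(-3 + U))
c = -166/17 + I*√2/17 (c = (4 + √(-3 + 1*1))/17 - 10/(2 + 1*(-1)) = (4 + √(-3 + 1))*(1/17) - 10/(2 - 1) = (4 + √(-2))*(1/17) - 10/1 = (4 + I*√2)*(1/17) - 10*1 = (4/17 + I*√2/17) - 10 = -166/17 + I*√2/17 ≈ -9.7647 + 0.083189*I)
c³ = (-166/17 + I*√2/17)³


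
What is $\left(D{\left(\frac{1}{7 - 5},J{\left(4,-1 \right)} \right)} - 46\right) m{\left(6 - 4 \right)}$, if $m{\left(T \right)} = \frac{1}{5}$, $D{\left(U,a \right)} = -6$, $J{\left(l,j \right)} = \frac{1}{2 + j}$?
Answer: $- \frac{52}{5} \approx -10.4$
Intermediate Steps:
$m{\left(T \right)} = \frac{1}{5}$
$\left(D{\left(\frac{1}{7 - 5},J{\left(4,-1 \right)} \right)} - 46\right) m{\left(6 - 4 \right)} = \left(-6 - 46\right) \frac{1}{5} = \left(-52\right) \frac{1}{5} = - \frac{52}{5}$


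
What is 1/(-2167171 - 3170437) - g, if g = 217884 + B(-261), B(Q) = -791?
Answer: -1158757333545/5337608 ≈ -2.1709e+5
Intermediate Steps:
g = 217093 (g = 217884 - 791 = 217093)
1/(-2167171 - 3170437) - g = 1/(-2167171 - 3170437) - 1*217093 = 1/(-5337608) - 217093 = -1/5337608 - 217093 = -1158757333545/5337608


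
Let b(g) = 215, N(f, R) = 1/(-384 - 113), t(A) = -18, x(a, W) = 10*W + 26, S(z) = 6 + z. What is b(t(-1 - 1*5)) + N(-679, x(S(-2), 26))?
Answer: 106854/497 ≈ 215.00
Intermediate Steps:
x(a, W) = 26 + 10*W
N(f, R) = -1/497 (N(f, R) = 1/(-497) = -1/497)
b(t(-1 - 1*5)) + N(-679, x(S(-2), 26)) = 215 - 1/497 = 106854/497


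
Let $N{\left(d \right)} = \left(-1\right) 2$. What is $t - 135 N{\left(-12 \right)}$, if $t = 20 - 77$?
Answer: $213$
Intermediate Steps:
$t = -57$ ($t = 20 - 77 = -57$)
$N{\left(d \right)} = -2$
$t - 135 N{\left(-12 \right)} = -57 - -270 = -57 + 270 = 213$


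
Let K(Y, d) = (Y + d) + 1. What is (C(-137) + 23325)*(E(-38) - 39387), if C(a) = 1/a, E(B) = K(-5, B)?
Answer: -125996315796/137 ≈ -9.1968e+8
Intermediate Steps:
K(Y, d) = 1 + Y + d
E(B) = -4 + B (E(B) = 1 - 5 + B = -4 + B)
(C(-137) + 23325)*(E(-38) - 39387) = (1/(-137) + 23325)*((-4 - 38) - 39387) = (-1/137 + 23325)*(-42 - 39387) = (3195524/137)*(-39429) = -125996315796/137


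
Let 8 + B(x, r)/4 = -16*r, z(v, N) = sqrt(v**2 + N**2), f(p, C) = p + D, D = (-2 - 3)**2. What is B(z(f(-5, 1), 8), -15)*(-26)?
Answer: -24128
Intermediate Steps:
D = 25 (D = (-5)**2 = 25)
f(p, C) = 25 + p (f(p, C) = p + 25 = 25 + p)
z(v, N) = sqrt(N**2 + v**2)
B(x, r) = -32 - 64*r (B(x, r) = -32 + 4*(-16*r) = -32 - 64*r)
B(z(f(-5, 1), 8), -15)*(-26) = (-32 - 64*(-15))*(-26) = (-32 + 960)*(-26) = 928*(-26) = -24128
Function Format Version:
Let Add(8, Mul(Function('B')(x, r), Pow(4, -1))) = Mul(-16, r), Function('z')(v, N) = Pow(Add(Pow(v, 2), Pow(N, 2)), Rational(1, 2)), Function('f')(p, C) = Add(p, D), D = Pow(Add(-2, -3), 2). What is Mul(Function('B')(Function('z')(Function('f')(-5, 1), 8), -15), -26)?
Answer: -24128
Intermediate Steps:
D = 25 (D = Pow(-5, 2) = 25)
Function('f')(p, C) = Add(25, p) (Function('f')(p, C) = Add(p, 25) = Add(25, p))
Function('z')(v, N) = Pow(Add(Pow(N, 2), Pow(v, 2)), Rational(1, 2))
Function('B')(x, r) = Add(-32, Mul(-64, r)) (Function('B')(x, r) = Add(-32, Mul(4, Mul(-16, r))) = Add(-32, Mul(-64, r)))
Mul(Function('B')(Function('z')(Function('f')(-5, 1), 8), -15), -26) = Mul(Add(-32, Mul(-64, -15)), -26) = Mul(Add(-32, 960), -26) = Mul(928, -26) = -24128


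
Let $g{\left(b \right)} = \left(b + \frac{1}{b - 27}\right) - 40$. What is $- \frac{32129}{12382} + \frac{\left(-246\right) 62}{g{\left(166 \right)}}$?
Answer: $- \frac{864933101}{6995830} \approx -123.64$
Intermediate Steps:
$g{\left(b \right)} = -40 + b + \frac{1}{-27 + b}$ ($g{\left(b \right)} = \left(b + \frac{1}{-27 + b}\right) - 40 = -40 + b + \frac{1}{-27 + b}$)
$- \frac{32129}{12382} + \frac{\left(-246\right) 62}{g{\left(166 \right)}} = - \frac{32129}{12382} + \frac{\left(-246\right) 62}{\frac{1}{-27 + 166} \left(1081 + 166^{2} - 11122\right)} = \left(-32129\right) \frac{1}{12382} - \frac{15252}{\frac{1}{139} \left(1081 + 27556 - 11122\right)} = - \frac{32129}{12382} - \frac{15252}{\frac{1}{139} \cdot 17515} = - \frac{32129}{12382} - \frac{15252}{\frac{17515}{139}} = - \frac{32129}{12382} - \frac{68388}{565} = - \frac{864933101}{6995830}$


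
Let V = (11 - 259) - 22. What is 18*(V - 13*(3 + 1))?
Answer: -5796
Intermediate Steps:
V = -270 (V = -248 - 22 = -270)
18*(V - 13*(3 + 1)) = 18*(-270 - 13*(3 + 1)) = 18*(-270 - 52) = 18*(-322) = -5796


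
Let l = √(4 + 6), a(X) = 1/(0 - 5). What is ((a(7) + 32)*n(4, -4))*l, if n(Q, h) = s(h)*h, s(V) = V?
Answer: 2544*√10/5 ≈ 1609.0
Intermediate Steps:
a(X) = -⅕ (a(X) = 1/(-5) = -⅕)
n(Q, h) = h² (n(Q, h) = h*h = h²)
l = √10 ≈ 3.1623
((a(7) + 32)*n(4, -4))*l = ((-⅕ + 32)*(-4)²)*√10 = ((159/5)*16)*√10 = 2544*√10/5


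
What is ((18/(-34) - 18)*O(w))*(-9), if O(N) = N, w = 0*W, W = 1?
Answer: 0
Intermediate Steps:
w = 0 (w = 0*1 = 0)
((18/(-34) - 18)*O(w))*(-9) = ((18/(-34) - 18)*0)*(-9) = ((18*(-1/34) - 18)*0)*(-9) = ((-9/17 - 18)*0)*(-9) = -315/17*0*(-9) = 0*(-9) = 0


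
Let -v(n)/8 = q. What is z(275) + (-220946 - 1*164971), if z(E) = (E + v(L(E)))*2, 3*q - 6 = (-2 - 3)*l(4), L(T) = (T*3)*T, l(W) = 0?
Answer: -385399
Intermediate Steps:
L(T) = 3*T**2 (L(T) = (3*T)*T = 3*T**2)
q = 2 (q = 2 + ((-2 - 3)*0)/3 = 2 + (-5*0)/3 = 2 + (1/3)*0 = 2 + 0 = 2)
v(n) = -16 (v(n) = -8*2 = -16)
z(E) = -32 + 2*E (z(E) = (E - 16)*2 = (-16 + E)*2 = -32 + 2*E)
z(275) + (-220946 - 1*164971) = (-32 + 2*275) + (-220946 - 1*164971) = (-32 + 550) + (-220946 - 164971) = 518 - 385917 = -385399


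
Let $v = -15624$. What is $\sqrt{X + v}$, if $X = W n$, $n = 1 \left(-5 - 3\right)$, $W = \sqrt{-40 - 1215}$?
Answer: $2 \sqrt{-3906 - 2 i \sqrt{1255}} \approx 1.1336 - 125.0 i$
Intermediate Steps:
$W = i \sqrt{1255}$ ($W = \sqrt{-1255} = i \sqrt{1255} \approx 35.426 i$)
$n = -8$ ($n = 1 \left(-8\right) = -8$)
$X = - 8 i \sqrt{1255}$ ($X = i \sqrt{1255} \left(-8\right) = - 8 i \sqrt{1255} \approx - 283.41 i$)
$\sqrt{X + v} = \sqrt{- 8 i \sqrt{1255} - 15624} = \sqrt{-15624 - 8 i \sqrt{1255}}$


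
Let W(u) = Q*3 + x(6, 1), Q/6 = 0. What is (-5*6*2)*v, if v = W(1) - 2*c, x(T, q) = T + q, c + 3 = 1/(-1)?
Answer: -900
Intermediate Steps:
c = -4 (c = -3 + 1/(-1) = -3 - 1 = -4)
Q = 0 (Q = 6*0 = 0)
W(u) = 7 (W(u) = 0*3 + (6 + 1) = 0 + 7 = 7)
v = 15 (v = 7 - 2*(-4) = 7 + 8 = 15)
(-5*6*2)*v = (-5*6*2)*15 = -30*2*15 = -60*15 = -900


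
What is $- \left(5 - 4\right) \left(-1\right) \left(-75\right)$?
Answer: $-75$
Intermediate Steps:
$- \left(5 - 4\right) \left(-1\right) \left(-75\right) = - 1 \left(-1\right) \left(-75\right) = \left(-1\right) \left(-1\right) \left(-75\right) = 1 \left(-75\right) = -75$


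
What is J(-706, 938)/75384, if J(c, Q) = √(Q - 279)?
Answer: √659/75384 ≈ 0.00034054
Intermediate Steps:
J(c, Q) = √(-279 + Q)
J(-706, 938)/75384 = √(-279 + 938)/75384 = √659*(1/75384) = √659/75384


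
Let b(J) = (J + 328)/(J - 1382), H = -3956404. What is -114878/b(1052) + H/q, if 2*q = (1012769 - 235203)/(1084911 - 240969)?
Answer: -76550792230957/8942009 ≈ -8.5608e+6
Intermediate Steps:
b(J) = (328 + J)/(-1382 + J)
q = 388783/843942 (q = ((1012769 - 235203)/(1084911 - 240969))/2 = (777566/843942)/2 = (777566*(1/843942))/2 = (½)*(388783/421971) = 388783/843942 ≈ 0.46068)
-114878/b(1052) + H/q = -114878*(-1382 + 1052)/(328 + 1052) - 3956404/388783/843942 = -114878/(1380/(-330)) - 3956404*843942/388783 = -114878/((-1/330*1380)) - 3338975504568/388783 = -114878/(-46/11) - 3338975504568/388783 = -114878*(-11/46) - 3338975504568/388783 = 631829/23 - 3338975504568/388783 = -76550792230957/8942009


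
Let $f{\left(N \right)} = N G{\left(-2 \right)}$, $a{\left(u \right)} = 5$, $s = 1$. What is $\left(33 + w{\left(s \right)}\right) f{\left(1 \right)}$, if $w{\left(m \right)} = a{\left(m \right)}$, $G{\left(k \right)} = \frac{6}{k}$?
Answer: $-114$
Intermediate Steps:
$w{\left(m \right)} = 5$
$f{\left(N \right)} = - 3 N$ ($f{\left(N \right)} = N \frac{6}{-2} = N 6 \left(- \frac{1}{2}\right) = N \left(-3\right) = - 3 N$)
$\left(33 + w{\left(s \right)}\right) f{\left(1 \right)} = \left(33 + 5\right) \left(\left(-3\right) 1\right) = 38 \left(-3\right) = -114$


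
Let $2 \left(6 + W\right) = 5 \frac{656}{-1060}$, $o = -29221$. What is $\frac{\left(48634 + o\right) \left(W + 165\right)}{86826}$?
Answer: $\frac{54000495}{1533926} \approx 35.204$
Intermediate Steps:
$W = - \frac{400}{53}$ ($W = -6 + \frac{5 \frac{656}{-1060}}{2} = -6 + \frac{5 \cdot 656 \left(- \frac{1}{1060}\right)}{2} = -6 + \frac{5 \left(- \frac{164}{265}\right)}{2} = -6 + \frac{1}{2} \left(- \frac{164}{53}\right) = -6 - \frac{82}{53} = - \frac{400}{53} \approx -7.5472$)
$\frac{\left(48634 + o\right) \left(W + 165\right)}{86826} = \frac{\left(48634 - 29221\right) \left(- \frac{400}{53} + 165\right)}{86826} = 19413 \cdot \frac{8345}{53} \cdot \frac{1}{86826} = \frac{162001485}{53} \cdot \frac{1}{86826} = \frac{54000495}{1533926}$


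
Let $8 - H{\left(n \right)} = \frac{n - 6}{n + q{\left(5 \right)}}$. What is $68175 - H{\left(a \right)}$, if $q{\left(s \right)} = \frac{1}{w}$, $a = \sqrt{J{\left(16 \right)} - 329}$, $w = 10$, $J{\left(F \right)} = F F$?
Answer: $\frac{- 68107 i + 681680 \sqrt{73}}{- i + 10 \sqrt{73}} \approx 68168.0 + 0.71385 i$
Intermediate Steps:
$J{\left(F \right)} = F^{2}$
$a = i \sqrt{73}$ ($a = \sqrt{16^{2} - 329} = \sqrt{256 - 329} = \sqrt{-73} = i \sqrt{73} \approx 8.544 i$)
$q{\left(s \right)} = \frac{1}{10}$
$H{\left(n \right)} = 8 - \frac{-6 + n}{\frac{1}{10} + n}$ ($H{\left(n \right)} = 8 - \frac{n - 6}{n + \frac{1}{10}} = 8 - \frac{-6 + n}{\frac{1}{10} + n}$)
$68175 - H{\left(a \right)} = 68175 - \frac{2 \left(34 + 35 i \sqrt{73}\right)}{1 + 10 i \sqrt{73}}$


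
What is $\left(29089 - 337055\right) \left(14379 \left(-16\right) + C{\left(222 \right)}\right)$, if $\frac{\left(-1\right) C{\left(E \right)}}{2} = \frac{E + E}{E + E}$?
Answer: $70852505756$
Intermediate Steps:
$C{\left(E \right)} = -2$ ($C{\left(E \right)} = - 2 \frac{E + E}{E + E} = - 2 \frac{2 E}{2 E} = - 2 \cdot 2 E \frac{1}{2 E} = \left(-2\right) 1 = -2$)
$\left(29089 - 337055\right) \left(14379 \left(-16\right) + C{\left(222 \right)}\right) = \left(29089 - 337055\right) \left(14379 \left(-16\right) - 2\right) = \left(29089 - 337055\right) \left(-230064 - 2\right) = \left(-307966\right) \left(-230066\right) = 70852505756$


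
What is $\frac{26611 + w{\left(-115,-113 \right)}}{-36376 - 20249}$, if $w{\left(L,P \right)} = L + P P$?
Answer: $- \frac{7853}{11325} \approx -0.69342$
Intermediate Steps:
$w{\left(L,P \right)} = L + P^{2}$
$\frac{26611 + w{\left(-115,-113 \right)}}{-36376 - 20249} = \frac{26611 - \left(115 - \left(-113\right)^{2}\right)}{-36376 - 20249} = \frac{26611 + \left(-115 + 12769\right)}{-56625} = \left(26611 + 12654\right) \left(- \frac{1}{56625}\right) = 39265 \left(- \frac{1}{56625}\right) = - \frac{7853}{11325}$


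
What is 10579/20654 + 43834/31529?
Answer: 1238892727/651199966 ≈ 1.9025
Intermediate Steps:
10579/20654 + 43834/31529 = 1238892727/651199966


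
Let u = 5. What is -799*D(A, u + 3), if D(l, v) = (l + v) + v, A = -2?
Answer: -11186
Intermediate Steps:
D(l, v) = l + 2*v
-799*D(A, u + 3) = -799*(-2 + 2*(5 + 3)) = -799*(-2 + 2*8) = -799*(-2 + 16) = -799*14 = -11186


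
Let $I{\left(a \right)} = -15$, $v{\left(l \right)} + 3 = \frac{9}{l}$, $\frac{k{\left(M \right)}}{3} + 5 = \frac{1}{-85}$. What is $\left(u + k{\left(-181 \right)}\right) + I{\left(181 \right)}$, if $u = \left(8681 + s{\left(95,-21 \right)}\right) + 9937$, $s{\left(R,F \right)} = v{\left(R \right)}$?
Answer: $\frac{30014871}{1615} \approx 18585.0$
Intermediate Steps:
$k{\left(M \right)} = - \frac{1278}{85}$ ($k{\left(M \right)} = -15 + \frac{3}{-85} = -15 + 3 \left(- \frac{1}{85}\right) = -15 - \frac{3}{85} = - \frac{1278}{85}$)
$v{\left(l \right)} = -3 + \frac{9}{l}$
$s{\left(R,F \right)} = -3 + \frac{9}{R}$
$u = \frac{1768434}{95}$ ($u = \left(8681 - \left(3 - \frac{9}{95}\right)\right) + 9937 = \left(8681 + \left(-3 + 9 \cdot \frac{1}{95}\right)\right) + 9937 = \left(8681 + \left(-3 + \frac{9}{95}\right)\right) + 9937 = \left(8681 - \frac{276}{95}\right) + 9937 = \frac{824419}{95} + 9937 = \frac{1768434}{95} \approx 18615.0$)
$\left(u + k{\left(-181 \right)}\right) + I{\left(181 \right)} = \left(\frac{1768434}{95} - \frac{1278}{85}\right) - 15 = \frac{30039096}{1615} - 15 = \frac{30014871}{1615}$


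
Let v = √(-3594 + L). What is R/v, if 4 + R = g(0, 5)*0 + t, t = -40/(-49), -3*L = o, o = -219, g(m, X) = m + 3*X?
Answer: 156*I*√3521/172529 ≈ 0.053653*I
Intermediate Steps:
L = 73 (L = -⅓*(-219) = 73)
t = 40/49 (t = -40*(-1/49) = 40/49 ≈ 0.81633)
R = -156/49 (R = -4 + ((0 + 3*5)*0 + 40/49) = -4 + ((0 + 15)*0 + 40/49) = -4 + (15*0 + 40/49) = -4 + (0 + 40/49) = -4 + 40/49 = -156/49 ≈ -3.1837)
v = I*√3521 (v = √(-3594 + 73) = √(-3521) = I*√3521 ≈ 59.338*I)
R/v = -156*(-I*√3521/3521)/49 = -(-156)*I*√3521/172529 = 156*I*√3521/172529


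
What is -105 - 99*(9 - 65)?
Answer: 5439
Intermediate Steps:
-105 - 99*(9 - 65) = -105 - 99*(-56) = -105 + 5544 = 5439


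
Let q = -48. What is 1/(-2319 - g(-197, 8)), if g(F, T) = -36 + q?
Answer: -1/2235 ≈ -0.00044743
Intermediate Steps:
g(F, T) = -84 (g(F, T) = -36 - 48 = -84)
1/(-2319 - g(-197, 8)) = 1/(-2319 - 1*(-84)) = 1/(-2319 + 84) = 1/(-2235) = -1/2235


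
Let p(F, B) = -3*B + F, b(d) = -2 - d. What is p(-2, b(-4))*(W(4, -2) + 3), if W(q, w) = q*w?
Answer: 40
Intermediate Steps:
p(F, B) = F - 3*B
p(-2, b(-4))*(W(4, -2) + 3) = (-2 - 3*(-2 - 1*(-4)))*(4*(-2) + 3) = (-2 - 3*(-2 + 4))*(-8 + 3) = (-2 - 3*2)*(-5) = (-2 - 6)*(-5) = -8*(-5) = 40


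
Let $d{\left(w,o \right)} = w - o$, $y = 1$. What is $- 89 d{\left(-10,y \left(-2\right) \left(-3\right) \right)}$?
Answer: $1424$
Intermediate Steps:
$- 89 d{\left(-10,y \left(-2\right) \left(-3\right) \right)} = - 89 \left(-10 - 1 \left(-2\right) \left(-3\right)\right) = - 89 \left(-10 - \left(-2\right) \left(-3\right)\right) = - 89 \left(-10 - 6\right) = \left(-89\right) \left(-16\right) = 1424$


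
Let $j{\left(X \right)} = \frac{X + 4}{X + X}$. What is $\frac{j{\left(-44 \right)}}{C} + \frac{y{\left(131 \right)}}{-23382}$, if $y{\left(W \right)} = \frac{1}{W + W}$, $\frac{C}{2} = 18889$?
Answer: $\frac{15107431}{1272871607436} \approx 1.1869 \cdot 10^{-5}$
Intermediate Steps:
$C = 37778$ ($C = 2 \cdot 18889 = 37778$)
$j{\left(X \right)} = \frac{4 + X}{2 X}$
$y{\left(W \right)} = \frac{1}{2 W}$
$\frac{j{\left(-44 \right)}}{C} + \frac{y{\left(131 \right)}}{-23382} = \frac{\frac{1}{2} \frac{1}{-44} \left(4 - 44\right)}{37778} + \frac{\frac{1}{2} \cdot \frac{1}{131}}{-23382} = \frac{1}{2} \left(- \frac{1}{44}\right) \left(-40\right) \frac{1}{37778} + \frac{1}{2} \cdot \frac{1}{131} \left(- \frac{1}{23382}\right) = \frac{5}{11} \cdot \frac{1}{37778} + \frac{1}{262} \left(- \frac{1}{23382}\right) = \frac{5}{415558} - \frac{1}{6126084} = \frac{15107431}{1272871607436}$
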